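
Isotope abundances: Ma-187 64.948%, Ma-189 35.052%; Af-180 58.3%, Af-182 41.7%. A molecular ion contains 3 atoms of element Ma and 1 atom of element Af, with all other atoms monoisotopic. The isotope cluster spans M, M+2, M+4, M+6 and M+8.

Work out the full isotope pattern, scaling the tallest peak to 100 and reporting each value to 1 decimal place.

Element Ma pattern (n=3): 0.27396643 : 0.44357353 : 0.23939366 : 0.04306638
Element Af pattern (n=1): 0.5830 : 0.4170
Convolve the two distributions (both contribute in 2-u steps):
  M: 0.27396643×0.5830 = 0.159722
  M+2: 0.27396643×0.4170 + 0.44357353×0.5830 = 0.372847
  M+4: 0.44357353×0.4170 + 0.23939366×0.5830 = 0.324537
  M+6: 0.23939366×0.4170 + 0.04306638×0.5830 = 0.124935
  M+8: 0.04306638×0.4170 = 0.017959
Scale to base peak (0.372847) = 100: 42.8 : 100.0 : 87.0 : 33.5 : 4.8

42.8 : 100.0 : 87.0 : 33.5 : 4.8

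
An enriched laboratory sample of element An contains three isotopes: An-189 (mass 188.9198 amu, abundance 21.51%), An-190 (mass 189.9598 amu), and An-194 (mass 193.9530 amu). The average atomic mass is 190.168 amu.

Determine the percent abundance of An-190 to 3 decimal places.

67.674%

The remaining 78.49% is split between An-190 (fraction x) and An-194 (fraction 0.7849 − x).
Substituting: 189.9598x + 193.9530(0.7849 − x) = 149.53135102
(189.9598 − 193.9530)x = -2.70235868  ⇒  x = 0.67674, y = 0.10816
An-190: 67.674%, An-194: 10.816%.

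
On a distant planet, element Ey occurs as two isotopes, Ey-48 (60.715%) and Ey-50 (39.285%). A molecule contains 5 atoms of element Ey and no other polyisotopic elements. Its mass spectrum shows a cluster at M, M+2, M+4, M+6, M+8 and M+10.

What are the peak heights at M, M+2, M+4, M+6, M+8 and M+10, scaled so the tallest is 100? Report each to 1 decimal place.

Each Ey atom is independently Ey-48 (p = 0.60715) or Ey-50 (q = 0.39285); the cluster is the binomial expansion (p + q)^5.
P(M) = 0.60715^5 = 0.082505
P(M+2) = 5 × 0.60715^4 × 0.39285^1 = 0.266920
P(M+4) = 10 × 0.60715^3 × 0.39285^2 = 0.345415
P(M+6) = 10 × 0.60715^2 × 0.39285^3 = 0.223497
P(M+8) = 5 × 0.60715^1 × 0.39285^4 = 0.072306
P(M+10) = 0.39285^5 = 0.009357
The M+4 peak is largest (0.345415); scaling to 100 gives 23.9 : 77.3 : 100.0 : 64.7 : 20.9 : 2.7.

23.9 : 77.3 : 100.0 : 64.7 : 20.9 : 2.7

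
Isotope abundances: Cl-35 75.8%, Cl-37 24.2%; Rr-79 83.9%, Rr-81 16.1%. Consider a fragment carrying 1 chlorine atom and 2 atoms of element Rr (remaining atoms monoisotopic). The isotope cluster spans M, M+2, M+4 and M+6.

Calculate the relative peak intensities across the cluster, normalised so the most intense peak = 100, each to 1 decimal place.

100.0 : 70.3 : 15.9 : 1.2

Chlorine pattern (n=1): 0.7580 : 0.2420
Element Rr pattern (n=2): 0.703921 : 0.270158 : 0.025921
Convolve the two distributions (both contribute in 2-u steps):
  M: 0.7580×0.703921 = 0.533572
  M+2: 0.7580×0.270158 + 0.2420×0.703921 = 0.375129
  M+4: 0.7580×0.025921 + 0.2420×0.270158 = 0.085026
  M+6: 0.2420×0.025921 = 0.006273
Scale to base peak (0.533572) = 100: 100.0 : 70.3 : 15.9 : 1.2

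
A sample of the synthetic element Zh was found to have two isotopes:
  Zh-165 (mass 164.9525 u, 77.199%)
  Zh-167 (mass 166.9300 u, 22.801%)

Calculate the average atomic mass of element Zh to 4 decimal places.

165.4034 u

Weight each isotope mass by its fractional abundance: 0.77199 × 164.9525 + 0.22801 × 166.9300
= 127.34168 + 38.06171 = 165.40339 u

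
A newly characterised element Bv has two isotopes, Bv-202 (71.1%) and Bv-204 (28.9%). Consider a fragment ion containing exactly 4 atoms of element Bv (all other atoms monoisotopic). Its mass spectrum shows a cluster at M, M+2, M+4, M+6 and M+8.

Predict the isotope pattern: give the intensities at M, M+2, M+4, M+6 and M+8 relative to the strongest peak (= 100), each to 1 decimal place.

Expanding (0.711 + 0.289)^4:
P(M) = 0.711^4 = 0.255551
P(M+2) = 4 × 0.711^3 × 0.289^1 = 0.415496
P(M+4) = 6 × 0.711^2 × 0.289^2 = 0.253330
P(M+6) = 4 × 0.711^1 × 0.289^3 = 0.068647
P(M+8) = 0.289^4 = 0.006976
The M+2 peak is largest (0.415496); scaling to 100 gives 61.5 : 100.0 : 61.0 : 16.5 : 1.7.

61.5 : 100.0 : 61.0 : 16.5 : 1.7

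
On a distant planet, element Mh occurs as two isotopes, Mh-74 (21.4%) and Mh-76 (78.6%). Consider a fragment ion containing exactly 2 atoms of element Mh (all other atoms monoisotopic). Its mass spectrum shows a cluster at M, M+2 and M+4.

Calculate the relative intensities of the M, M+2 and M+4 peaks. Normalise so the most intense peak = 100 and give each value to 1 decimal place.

Each Mh atom is independently Mh-74 (p = 0.214) or Mh-76 (q = 0.786); the cluster is the binomial expansion (p + q)^2.
P(M) = 0.214^2 = 0.045796
P(M+2) = 2 × 0.214^1 × 0.786^1 = 0.336408
P(M+4) = 0.786^2 = 0.617796
The M+4 peak is largest (0.617796); scaling to 100 gives 7.4 : 54.5 : 100.0.

7.4 : 54.5 : 100.0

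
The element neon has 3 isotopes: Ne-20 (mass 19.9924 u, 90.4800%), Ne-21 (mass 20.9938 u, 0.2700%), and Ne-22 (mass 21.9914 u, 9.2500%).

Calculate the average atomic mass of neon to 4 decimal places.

20.1800 u

Average mass = Σ (abundance × isotope mass) = 0.904800 × 19.9924 + 0.002700 × 20.9938 + 0.092500 × 21.9914
= 18.08912 + 0.05668 + 2.03420 = 20.18000 u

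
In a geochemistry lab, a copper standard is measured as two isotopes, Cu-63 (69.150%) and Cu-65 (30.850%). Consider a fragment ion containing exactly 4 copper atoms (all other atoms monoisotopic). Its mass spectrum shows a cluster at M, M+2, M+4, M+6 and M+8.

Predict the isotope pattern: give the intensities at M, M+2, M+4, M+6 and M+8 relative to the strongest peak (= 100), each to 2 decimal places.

Expanding (0.69150 + 0.30850)^4:
P(M) = 0.69150^4 = 0.228649
P(M+2) = 4 × 0.69150^3 × 0.30850^1 = 0.408030
P(M+4) = 6 × 0.69150^2 × 0.30850^2 = 0.273052
P(M+6) = 4 × 0.69150^1 × 0.30850^3 = 0.081212
P(M+8) = 0.30850^4 = 0.009058
The M+2 peak is largest (0.408030); scaling to 100 gives 56.04 : 100.00 : 66.92 : 19.90 : 2.22.

56.04 : 100.00 : 66.92 : 19.90 : 2.22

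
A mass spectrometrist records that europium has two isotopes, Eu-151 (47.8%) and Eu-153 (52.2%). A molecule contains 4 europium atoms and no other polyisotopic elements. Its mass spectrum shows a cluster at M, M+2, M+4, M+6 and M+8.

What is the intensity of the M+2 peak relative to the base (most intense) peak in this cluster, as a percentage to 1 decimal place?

61.0%

Binomial terms of (0.478 + 0.522)^4: M 0.0522, M+2 0.2280, M+4 0.3735, M+6 0.2720, M+8 0.0742 → M+4 is the base peak.
P(M+4) = C(4,2) × 0.478^2 × 0.522^2 = 6 × 0.228484 × 0.272484 = 0.373549 (base)
P(M+2) = C(4,1) × 0.478^3 × 0.522^1 = 4 × 0.10921535 × 0.5220 = 0.228042
Relative intensity = 0.228042 / 0.373549 × 100 = 61.0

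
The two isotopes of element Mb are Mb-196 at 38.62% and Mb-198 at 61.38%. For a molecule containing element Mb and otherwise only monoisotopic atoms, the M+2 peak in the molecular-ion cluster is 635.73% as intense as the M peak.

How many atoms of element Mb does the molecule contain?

4

With n Mb atoms, P(M+2)/P(M) = C(n,1)·p^(n−1)q / p^n = n·q/p = n · 0.6138/0.3862.
n = 6.3573 × 0.3862/0.6138 = 4.00 ≈ 4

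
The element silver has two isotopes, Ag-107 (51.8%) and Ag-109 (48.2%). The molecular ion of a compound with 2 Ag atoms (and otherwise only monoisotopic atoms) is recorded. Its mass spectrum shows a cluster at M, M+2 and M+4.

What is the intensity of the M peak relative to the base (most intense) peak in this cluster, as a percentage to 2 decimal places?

(0.518 + 0.482)^2 gives M 0.2683, M+2 0.4994, M+4 0.2323; the largest is M+2.
P(M+2) = C(2,1) × 0.518^1 × 0.482^1 = 2 × 0.5180 × 0.4820 = 0.499352 (base)
P(M) = C(2,0) × 0.518^2 × 0.482^0 = 1 × 0.268324 × 1.0000 = 0.268324
Relative intensity = 0.268324 / 0.499352 × 100 = 53.73

53.73%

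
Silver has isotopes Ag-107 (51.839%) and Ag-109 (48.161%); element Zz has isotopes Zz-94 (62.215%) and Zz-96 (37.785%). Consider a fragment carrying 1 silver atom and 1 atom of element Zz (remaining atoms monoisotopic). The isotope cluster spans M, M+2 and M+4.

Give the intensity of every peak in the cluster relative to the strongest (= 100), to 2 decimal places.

Silver pattern (n=1): 0.51839 : 0.48161
Element Zz pattern (n=1): 0.62215 : 0.37785
Convolve the two distributions (both contribute in 2-u steps):
  M: 0.51839×0.62215 = 0.322516
  M+2: 0.51839×0.37785 + 0.48161×0.62215 = 0.495507
  M+4: 0.48161×0.37785 = 0.181976
Scale to base peak (0.495507) = 100: 65.09 : 100.00 : 36.73

65.09 : 100.00 : 36.73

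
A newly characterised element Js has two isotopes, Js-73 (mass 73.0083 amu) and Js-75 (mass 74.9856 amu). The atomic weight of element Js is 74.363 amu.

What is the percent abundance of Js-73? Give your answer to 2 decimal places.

31.49%

Writing the weighted mean with unknown fraction x of Js-73:
73.0083·x + 74.9856·(1 − x) = 74.363
(73.0083 − 74.9856)·x = 74.363 − 74.9856
x = -0.6226 / -1.9773 = 0.31487 → 31.49% Js-73, 68.51% Js-75.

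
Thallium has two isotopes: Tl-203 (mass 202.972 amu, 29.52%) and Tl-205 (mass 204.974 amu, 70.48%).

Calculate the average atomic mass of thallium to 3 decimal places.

204.383 amu

Weight each isotope mass by its fractional abundance: 0.2952 × 202.972 + 0.7048 × 204.974
= 59.9173 + 144.4657 = 204.3830 amu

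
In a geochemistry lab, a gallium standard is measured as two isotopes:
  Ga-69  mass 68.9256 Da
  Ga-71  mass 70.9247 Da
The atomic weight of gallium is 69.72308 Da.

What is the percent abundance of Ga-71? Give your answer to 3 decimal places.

With x = fraction of Ga-69 (so Ga-71 is 1 − x):
68.9256·x + 70.9247·(1 − x) = 69.72308
(68.9256 − 70.9247)·x = 69.72308 − 70.9247
x = -1.20162 / -1.9991 = 0.60108 → 60.108% Ga-69, 39.892% Ga-71.

39.892%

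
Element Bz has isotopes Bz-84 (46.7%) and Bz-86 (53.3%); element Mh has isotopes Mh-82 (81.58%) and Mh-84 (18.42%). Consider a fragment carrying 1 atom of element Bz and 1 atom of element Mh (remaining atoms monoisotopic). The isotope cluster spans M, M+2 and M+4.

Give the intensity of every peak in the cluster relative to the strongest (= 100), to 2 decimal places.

73.15 : 100.00 : 18.85

Element Bz pattern (n=1): 0.4670 : 0.5330
Element Mh pattern (n=1): 0.8158 : 0.1842
Convolve the two distributions (both contribute in 2-u steps):
  M: 0.4670×0.8158 = 0.380979
  M+2: 0.4670×0.1842 + 0.5330×0.8158 = 0.520843
  M+4: 0.5330×0.1842 = 0.098179
Scale to base peak (0.520843) = 100: 73.15 : 100.00 : 18.85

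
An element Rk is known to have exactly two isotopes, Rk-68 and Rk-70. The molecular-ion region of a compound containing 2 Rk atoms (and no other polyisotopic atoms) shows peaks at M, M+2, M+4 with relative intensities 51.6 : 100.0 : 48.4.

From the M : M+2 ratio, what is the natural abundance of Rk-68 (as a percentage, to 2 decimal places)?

If p is the fraction of Rk that is Rk-68, then I(M+2)/I(M) = [C(2,1)·p^1·(1−p)] / p^2 = 2·(1−p)/p = 100.0/51.6 = 1.9380
(1−p)/p = 1.9380/2 = 0.9690  ⇒  p = 1/(1 + 0.9690) = 0.5079
Rk-68: 50.79%, Rk-70: 49.21%.

50.79%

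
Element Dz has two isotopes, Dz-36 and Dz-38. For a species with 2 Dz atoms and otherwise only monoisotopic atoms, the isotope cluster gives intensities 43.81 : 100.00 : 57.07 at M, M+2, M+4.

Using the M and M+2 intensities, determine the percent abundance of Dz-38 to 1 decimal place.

Write p for the Dz-36 fraction. I(M+2)/I(M) = [C(2,1)·p^1·(1−p)] / p^2 = 2·(1−p)/p = 100.00/43.81 = 2.2826
(1−p)/p = 2.2826/2 = 1.1413  ⇒  p = 1/(1 + 1.1413) = 0.4670
Dz-36: 46.7%, Dz-38: 53.3%.

53.3%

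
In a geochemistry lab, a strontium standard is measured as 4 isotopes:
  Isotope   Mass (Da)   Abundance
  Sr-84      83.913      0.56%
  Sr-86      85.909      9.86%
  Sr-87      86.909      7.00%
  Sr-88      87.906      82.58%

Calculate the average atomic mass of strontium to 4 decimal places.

Ar = Σ fᵢ·mᵢ = 0.0056 × 83.913 + 0.0986 × 85.909 + 0.0700 × 86.909 + 0.8258 × 87.906
= 0.46991 + 8.47063 + 6.08363 + 72.59277 = 87.61694 Da

87.6169 Da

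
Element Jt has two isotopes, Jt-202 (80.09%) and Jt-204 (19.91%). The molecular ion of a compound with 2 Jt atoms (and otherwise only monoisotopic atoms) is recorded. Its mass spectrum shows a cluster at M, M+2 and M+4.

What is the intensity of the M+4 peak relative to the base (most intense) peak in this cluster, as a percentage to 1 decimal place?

6.2%

(0.8009 + 0.1991)^2 gives M 0.6414, M+2 0.3189, M+4 0.0396; the largest is M.
P(M) = C(2,0) × 0.8009^2 × 0.1991^0 = 1 × 0.64144081 × 1.0000 = 0.641441 (base)
P(M+4) = C(2,2) × 0.8009^0 × 0.1991^2 = 1 × 1.0000 × 0.03964081 = 0.039641
Relative intensity = 0.039641 / 0.641441 × 100 = 6.2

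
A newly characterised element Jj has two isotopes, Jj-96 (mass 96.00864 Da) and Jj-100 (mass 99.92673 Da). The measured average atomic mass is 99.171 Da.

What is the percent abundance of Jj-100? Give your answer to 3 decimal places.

Writing the weighted mean with unknown fraction x of Jj-96:
96.00864·x + 99.92673·(1 − x) = 99.171
(96.00864 − 99.92673)·x = 99.171 − 99.92673
x = -0.75573 / -3.91809 = 0.19288 → 19.288% Jj-96, 80.712% Jj-100.

80.712%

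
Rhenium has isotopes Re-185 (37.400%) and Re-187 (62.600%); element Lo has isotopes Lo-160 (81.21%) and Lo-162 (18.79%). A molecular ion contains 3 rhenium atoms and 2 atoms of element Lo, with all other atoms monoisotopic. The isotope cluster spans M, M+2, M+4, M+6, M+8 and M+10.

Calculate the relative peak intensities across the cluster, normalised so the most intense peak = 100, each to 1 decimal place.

9.3 : 50.9 : 100.0 : 82.1 : 24.3 : 2.3

Rhenium pattern (n=3): 0.05231362 : 0.26268713 : 0.43968487 : 0.24531438
Element Lo pattern (n=2): 0.65950641 : 0.30518718 : 0.03530641
Convolve the two distributions (both contribute in 2-u steps):
  M: 0.05231362×0.65950641 = 0.034501
  M+2: 0.05231362×0.30518718 + 0.26268713×0.65950641 = 0.189209
  M+4: 0.05231362×0.03530641 + 0.26268713×0.30518718 + 0.43968487×0.65950641 = 0.371991
  M+6: 0.26268713×0.03530641 + 0.43968487×0.30518718 + 0.24531438×0.65950641 = 0.305247
  M+8: 0.43968487×0.03530641 + 0.24531438×0.30518718 = 0.090390
  M+10: 0.24531438×0.03530641 = 0.008661
Scale to base peak (0.371991) = 100: 9.3 : 50.9 : 100.0 : 82.1 : 24.3 : 2.3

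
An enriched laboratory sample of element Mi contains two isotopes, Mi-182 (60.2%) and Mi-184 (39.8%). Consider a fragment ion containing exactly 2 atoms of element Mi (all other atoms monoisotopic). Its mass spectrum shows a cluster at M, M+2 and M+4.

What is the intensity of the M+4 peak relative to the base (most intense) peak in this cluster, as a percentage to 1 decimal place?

33.1%

Term probabilities: M 0.3624, M+2 0.4792, M+4 0.1584. Base peak = M+2.
P(M+2) = C(2,1) × 0.602^1 × 0.398^1 = 2 × 0.6020 × 0.3980 = 0.479192 (base)
P(M+4) = C(2,2) × 0.602^0 × 0.398^2 = 1 × 1.0000 × 0.158404 = 0.158404
Relative intensity = 0.158404 / 0.479192 × 100 = 33.1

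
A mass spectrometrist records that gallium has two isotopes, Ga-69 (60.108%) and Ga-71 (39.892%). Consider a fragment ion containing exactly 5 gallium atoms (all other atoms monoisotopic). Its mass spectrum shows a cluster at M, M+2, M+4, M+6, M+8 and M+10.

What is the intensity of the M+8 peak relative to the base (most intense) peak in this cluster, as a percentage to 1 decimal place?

22.0%

(0.60108 + 0.39892)^5 gives M 0.0785, M+2 0.2604, M+4 0.3456, M+6 0.2294, M+8 0.0761, M+10 0.0101; the largest is M+4.
P(M+4) = C(5,2) × 0.60108^3 × 0.39892^2 = 10 × 0.2171685 × 0.15913717 = 0.345596 (base)
P(M+8) = C(5,4) × 0.60108^1 × 0.39892^4 = 5 × 0.60108 × 0.02532464 = 0.076111
Relative intensity = 0.076111 / 0.345596 × 100 = 22.0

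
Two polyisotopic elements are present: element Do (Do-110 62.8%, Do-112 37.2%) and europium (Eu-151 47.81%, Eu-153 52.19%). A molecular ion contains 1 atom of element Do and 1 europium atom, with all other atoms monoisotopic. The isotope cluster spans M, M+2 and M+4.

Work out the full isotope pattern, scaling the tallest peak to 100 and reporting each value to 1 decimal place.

59.4 : 100.0 : 38.4

Element Do pattern (n=1): 0.6280 : 0.3720
Europium pattern (n=1): 0.4781 : 0.5219
Convolve the two distributions (both contribute in 2-u steps):
  M: 0.6280×0.4781 = 0.300247
  M+2: 0.6280×0.5219 + 0.3720×0.4781 = 0.505606
  M+4: 0.3720×0.5219 = 0.194147
Scale to base peak (0.505606) = 100: 59.4 : 100.0 : 38.4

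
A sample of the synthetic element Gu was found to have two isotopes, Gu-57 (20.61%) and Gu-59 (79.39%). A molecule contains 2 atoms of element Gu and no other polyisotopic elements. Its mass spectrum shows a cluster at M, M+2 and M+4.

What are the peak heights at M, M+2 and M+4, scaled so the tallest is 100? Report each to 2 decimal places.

Each Gu atom is independently Gu-57 (p = 0.2061) or Gu-59 (q = 0.7939); the cluster is the binomial expansion (p + q)^2.
P(M) = 0.2061^2 = 0.042477
P(M+2) = 2 × 0.2061^1 × 0.7939^1 = 0.327246
P(M+4) = 0.7939^2 = 0.630277
The M+4 peak is largest (0.630277); scaling to 100 gives 6.74 : 51.92 : 100.00.

6.74 : 51.92 : 100.00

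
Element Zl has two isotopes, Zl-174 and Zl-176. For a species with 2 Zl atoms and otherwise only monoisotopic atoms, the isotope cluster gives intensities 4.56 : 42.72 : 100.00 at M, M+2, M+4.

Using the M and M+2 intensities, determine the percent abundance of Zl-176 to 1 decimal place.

82.4%

Let p = fractional abundance of Zl-174. I(M+2)/I(M) = [C(2,1)·p^1·(1−p)] / p^2 = 2·(1−p)/p = 42.72/4.56 = 9.3684
(1−p)/p = 9.3684/2 = 4.6842  ⇒  p = 1/(1 + 4.6842) = 0.1759
Zl-174: 17.6%, Zl-176: 82.4%.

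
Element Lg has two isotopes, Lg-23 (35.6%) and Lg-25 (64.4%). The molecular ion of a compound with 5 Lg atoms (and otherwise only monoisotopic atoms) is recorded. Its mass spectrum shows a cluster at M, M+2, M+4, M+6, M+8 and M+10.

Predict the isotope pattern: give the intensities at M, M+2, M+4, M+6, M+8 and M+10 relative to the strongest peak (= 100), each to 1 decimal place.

Expanding (0.356 + 0.644)^5:
P(M) = 0.356^5 = 0.005718
P(M+2) = 5 × 0.356^4 × 0.644^1 = 0.051720
P(M+4) = 10 × 0.356^3 × 0.644^2 = 0.187121
P(M+6) = 10 × 0.356^2 × 0.644^3 = 0.338499
P(M+8) = 5 × 0.356^1 × 0.644^4 = 0.306171
P(M+10) = 0.644^5 = 0.110772
The M+6 peak is largest (0.338499); scaling to 100 gives 1.7 : 15.3 : 55.3 : 100.0 : 90.4 : 32.7.

1.7 : 15.3 : 55.3 : 100.0 : 90.4 : 32.7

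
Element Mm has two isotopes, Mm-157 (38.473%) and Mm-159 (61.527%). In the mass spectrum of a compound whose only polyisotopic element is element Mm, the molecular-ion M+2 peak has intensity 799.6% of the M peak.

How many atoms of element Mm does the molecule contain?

5

For n independent Mm atoms, I(M+2)/I(M) = n · (abundance Mm-159) / (abundance Mm-157) = n · 0.61527/0.38473.
n = 7.996 × 0.38473/0.61527 = 5.00 ≈ 5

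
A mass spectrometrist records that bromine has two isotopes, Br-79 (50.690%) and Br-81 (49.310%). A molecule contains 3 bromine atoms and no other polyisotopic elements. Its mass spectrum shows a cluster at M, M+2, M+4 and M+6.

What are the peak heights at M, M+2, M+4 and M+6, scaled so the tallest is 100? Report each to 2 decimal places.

34.27 : 100.00 : 97.28 : 31.54

Expanding (0.50690 + 0.49310)^3:
P(M) = 0.50690^3 = 0.130247
P(M+2) = 3 × 0.50690^2 × 0.49310^1 = 0.380103
P(M+4) = 3 × 0.50690^1 × 0.49310^2 = 0.369755
P(M+6) = 0.49310^3 = 0.119896
The M+2 peak is largest (0.380103); scaling to 100 gives 34.27 : 100.00 : 97.28 : 31.54.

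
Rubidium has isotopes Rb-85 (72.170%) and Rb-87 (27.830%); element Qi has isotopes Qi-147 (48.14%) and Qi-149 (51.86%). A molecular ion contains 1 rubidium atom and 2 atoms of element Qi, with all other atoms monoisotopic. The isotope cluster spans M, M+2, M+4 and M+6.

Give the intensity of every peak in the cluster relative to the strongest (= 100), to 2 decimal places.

39.37 : 100.00 : 78.39 : 17.62

Rubidium pattern (n=1): 0.7217 : 0.2783
Element Qi pattern (n=2): 0.23174596 : 0.49930808 : 0.26894596
Convolve the two distributions (both contribute in 2-u steps):
  M: 0.7217×0.23174596 = 0.167251
  M+2: 0.7217×0.49930808 + 0.2783×0.23174596 = 0.424846
  M+4: 0.7217×0.26894596 + 0.2783×0.49930808 = 0.333056
  M+6: 0.2783×0.26894596 = 0.074848
Scale to base peak (0.424846) = 100: 39.37 : 100.00 : 78.39 : 17.62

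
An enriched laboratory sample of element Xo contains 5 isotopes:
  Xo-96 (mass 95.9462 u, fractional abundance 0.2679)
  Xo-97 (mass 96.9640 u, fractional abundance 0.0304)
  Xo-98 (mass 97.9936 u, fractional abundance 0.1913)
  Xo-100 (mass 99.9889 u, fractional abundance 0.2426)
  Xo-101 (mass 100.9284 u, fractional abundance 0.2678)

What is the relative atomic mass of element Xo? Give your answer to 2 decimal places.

98.68 u

Average mass = Σ (abundance × isotope mass) = 0.2679 × 95.9462 + 0.0304 × 96.9640 + 0.1913 × 97.9936 + 0.2426 × 99.9889 + 0.2678 × 100.9284
= 25.70399 + 2.94771 + 18.74618 + 24.25731 + 27.02863 = 98.68382 u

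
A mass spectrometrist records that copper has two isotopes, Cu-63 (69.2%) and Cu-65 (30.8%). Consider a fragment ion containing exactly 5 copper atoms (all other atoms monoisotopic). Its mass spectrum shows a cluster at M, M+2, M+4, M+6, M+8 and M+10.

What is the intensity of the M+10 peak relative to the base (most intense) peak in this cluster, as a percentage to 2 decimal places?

(0.692 + 0.308)^5 gives M 0.1587, M+2 0.3531, M+4 0.3144, M+6 0.1399, M+8 0.0311, M+10 0.0028; the largest is M+2.
P(M+2) = C(5,1) × 0.692^4 × 0.308^1 = 5 × 0.22931073 × 0.3080 = 0.353139 (base)
P(M+10) = C(5,5) × 0.692^0 × 0.308^5 = 1 × 1.0000 × 0.00277175 = 0.002772
Relative intensity = 0.002772 / 0.353139 × 100 = 0.78

0.78%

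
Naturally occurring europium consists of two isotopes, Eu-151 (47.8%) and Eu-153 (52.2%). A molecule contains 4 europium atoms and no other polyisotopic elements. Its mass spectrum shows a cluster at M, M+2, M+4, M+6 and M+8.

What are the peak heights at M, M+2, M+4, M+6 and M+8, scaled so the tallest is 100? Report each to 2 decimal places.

Each Eu atom is independently Eu-151 (p = 0.478) or Eu-153 (q = 0.522); the cluster is the binomial expansion (p + q)^4.
P(M) = 0.478^4 = 0.052205
P(M+2) = 4 × 0.478^3 × 0.522^1 = 0.228042
P(M+4) = 6 × 0.478^2 × 0.522^2 = 0.373549
P(M+6) = 4 × 0.478^1 × 0.522^3 = 0.271956
P(M+8) = 0.522^4 = 0.074248
The M+4 peak is largest (0.373549); scaling to 100 gives 13.98 : 61.05 : 100.00 : 72.80 : 19.88.

13.98 : 61.05 : 100.00 : 72.80 : 19.88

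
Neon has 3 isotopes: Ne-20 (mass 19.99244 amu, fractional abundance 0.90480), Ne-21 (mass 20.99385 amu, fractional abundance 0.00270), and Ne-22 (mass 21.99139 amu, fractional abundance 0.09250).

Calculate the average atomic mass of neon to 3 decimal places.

Ar = Σ fᵢ·mᵢ = 0.90480 × 19.99244 + 0.00270 × 20.99385 + 0.09250 × 21.99139
= 18.089160 + 0.056683 + 2.034204 = 20.180047 amu

20.180 amu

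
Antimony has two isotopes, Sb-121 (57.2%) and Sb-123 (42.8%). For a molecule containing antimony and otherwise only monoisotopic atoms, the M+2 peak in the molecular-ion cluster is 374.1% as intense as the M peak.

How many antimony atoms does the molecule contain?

5

The M+2/M ratio from n Sb atoms is n · q/p = n · 0.428/0.572.
n = 3.741 × 0.572/0.428 = 5.00 ≈ 5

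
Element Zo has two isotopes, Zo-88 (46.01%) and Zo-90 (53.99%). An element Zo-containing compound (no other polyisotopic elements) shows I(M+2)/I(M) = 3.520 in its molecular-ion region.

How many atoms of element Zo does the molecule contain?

With n Zo atoms, P(M+2)/P(M) = C(n,1)·p^(n−1)q / p^n = n·q/p = n · 0.5399/0.4601.
n = 3.520 × 0.4601/0.5399 = 3.00 ≈ 3

3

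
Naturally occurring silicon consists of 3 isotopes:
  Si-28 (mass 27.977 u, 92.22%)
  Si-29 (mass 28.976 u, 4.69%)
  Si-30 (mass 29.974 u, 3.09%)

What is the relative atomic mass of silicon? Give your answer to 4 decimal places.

28.0856 u

Weight each isotope mass by its fractional abundance: 0.9222 × 27.977 + 0.0469 × 28.976 + 0.0309 × 29.974
= 25.80039 + 1.35897 + 0.92620 = 28.08556 u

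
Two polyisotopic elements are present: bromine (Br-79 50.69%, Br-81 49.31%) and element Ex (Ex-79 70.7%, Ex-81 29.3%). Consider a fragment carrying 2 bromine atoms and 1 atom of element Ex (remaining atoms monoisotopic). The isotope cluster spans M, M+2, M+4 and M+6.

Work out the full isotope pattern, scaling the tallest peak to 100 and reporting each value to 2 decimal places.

Bromine pattern (n=2): 0.25694761 : 0.49990478 : 0.24314761
Element Ex pattern (n=1): 0.7070 : 0.2930
Convolve the two distributions (both contribute in 2-u steps):
  M: 0.25694761×0.7070 = 0.181662
  M+2: 0.25694761×0.2930 + 0.49990478×0.7070 = 0.428718
  M+4: 0.49990478×0.2930 + 0.24314761×0.7070 = 0.318377
  M+6: 0.24314761×0.2930 = 0.071242
Scale to base peak (0.428718) = 100: 42.37 : 100.00 : 74.26 : 16.62

42.37 : 100.00 : 74.26 : 16.62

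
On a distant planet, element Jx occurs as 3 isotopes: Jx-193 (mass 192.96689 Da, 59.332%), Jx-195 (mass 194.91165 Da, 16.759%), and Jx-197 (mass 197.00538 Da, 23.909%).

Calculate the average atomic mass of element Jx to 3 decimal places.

Weight each isotope mass by its fractional abundance: 0.59332 × 192.96689 + 0.16759 × 194.91165 + 0.23909 × 197.00538
= 114.491115 + 32.665243 + 47.102016 = 194.258374 Da

194.258 Da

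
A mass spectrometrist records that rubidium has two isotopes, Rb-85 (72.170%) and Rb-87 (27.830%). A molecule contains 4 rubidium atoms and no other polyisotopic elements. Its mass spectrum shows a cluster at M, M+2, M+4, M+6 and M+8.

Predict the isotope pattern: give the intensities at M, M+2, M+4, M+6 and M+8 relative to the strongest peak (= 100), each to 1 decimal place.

The 4 Rb atoms are independent, so intensities follow the terms of (0.72170 + 0.27830)^4.
P(M) = 0.72170^4 = 0.271286
P(M+2) = 4 × 0.72170^3 × 0.27830^1 = 0.418450
P(M+4) = 6 × 0.72170^2 × 0.27830^2 = 0.242042
P(M+6) = 4 × 0.72170^1 × 0.27830^3 = 0.062224
P(M+8) = 0.27830^4 = 0.005999
The M+2 peak is largest (0.418450); scaling to 100 gives 64.8 : 100.0 : 57.8 : 14.9 : 1.4.

64.8 : 100.0 : 57.8 : 14.9 : 1.4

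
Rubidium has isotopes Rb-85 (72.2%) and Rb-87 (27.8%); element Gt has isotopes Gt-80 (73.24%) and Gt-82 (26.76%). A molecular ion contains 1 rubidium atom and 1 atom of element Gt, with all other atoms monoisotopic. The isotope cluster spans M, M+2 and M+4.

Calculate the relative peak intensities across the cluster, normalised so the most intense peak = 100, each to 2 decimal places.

Rubidium pattern (n=1): 0.7220 : 0.2780
Element Gt pattern (n=1): 0.7324 : 0.2676
Convolve the two distributions (both contribute in 2-u steps):
  M: 0.7220×0.7324 = 0.528793
  M+2: 0.7220×0.2676 + 0.2780×0.7324 = 0.396814
  M+4: 0.2780×0.2676 = 0.074393
Scale to base peak (0.528793) = 100: 100.00 : 75.04 : 14.07

100.00 : 75.04 : 14.07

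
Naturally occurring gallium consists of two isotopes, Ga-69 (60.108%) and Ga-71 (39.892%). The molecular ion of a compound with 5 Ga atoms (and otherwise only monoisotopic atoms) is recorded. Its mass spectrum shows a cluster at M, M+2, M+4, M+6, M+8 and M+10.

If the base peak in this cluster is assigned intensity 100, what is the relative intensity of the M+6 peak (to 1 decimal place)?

Term probabilities: M 0.0785, M+2 0.2604, M+4 0.3456, M+6 0.2294, M+8 0.0761, M+10 0.0101. Base peak = M+4.
P(M+4) = C(5,2) × 0.60108^3 × 0.39892^2 = 10 × 0.2171685 × 0.15913717 = 0.345596 (base)
P(M+6) = C(5,3) × 0.60108^2 × 0.39892^3 = 10 × 0.36129717 × 0.063483 = 0.229362
Relative intensity = 0.229362 / 0.345596 × 100 = 66.4

66.4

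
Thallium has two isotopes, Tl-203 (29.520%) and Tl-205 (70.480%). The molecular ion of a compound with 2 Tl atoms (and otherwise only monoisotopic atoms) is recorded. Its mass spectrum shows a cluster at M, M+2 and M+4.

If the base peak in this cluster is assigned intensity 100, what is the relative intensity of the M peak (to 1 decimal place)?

(0.29520 + 0.70480)^2 gives M 0.0871, M+2 0.4161, M+4 0.4967; the largest is M+4.
P(M+4) = C(2,2) × 0.29520^0 × 0.70480^2 = 1 × 1.0000 × 0.49674304 = 0.496743 (base)
P(M) = C(2,0) × 0.29520^2 × 0.70480^0 = 1 × 0.08714304 × 1.0000 = 0.087143
Relative intensity = 0.087143 / 0.496743 × 100 = 17.5

17.5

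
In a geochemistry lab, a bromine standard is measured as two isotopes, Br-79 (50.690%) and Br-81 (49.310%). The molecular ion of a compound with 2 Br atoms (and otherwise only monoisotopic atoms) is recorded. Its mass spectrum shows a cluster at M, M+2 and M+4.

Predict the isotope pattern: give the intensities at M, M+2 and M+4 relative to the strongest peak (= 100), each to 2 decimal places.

The 2 Br atoms are independent, so intensities follow the terms of (0.50690 + 0.49310)^2.
P(M) = 0.50690^2 = 0.256948
P(M+2) = 2 × 0.50690^1 × 0.49310^1 = 0.499905
P(M+4) = 0.49310^2 = 0.243148
The M+2 peak is largest (0.499905); scaling to 100 gives 51.40 : 100.00 : 48.64.

51.40 : 100.00 : 48.64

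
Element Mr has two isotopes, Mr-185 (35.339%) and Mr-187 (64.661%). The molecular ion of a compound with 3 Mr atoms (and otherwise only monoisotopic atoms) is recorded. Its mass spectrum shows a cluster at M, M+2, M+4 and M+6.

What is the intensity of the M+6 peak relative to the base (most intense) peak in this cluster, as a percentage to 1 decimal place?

61.0%

(0.35339 + 0.64661)^3 gives M 0.0441, M+2 0.2423, M+4 0.4433, M+6 0.2704; the largest is M+4.
P(M+4) = C(3,2) × 0.35339^1 × 0.64661^2 = 3 × 0.35339 × 0.41810449 = 0.443262 (base)
P(M+6) = C(3,3) × 0.35339^0 × 0.64661^3 = 1 × 1.0000 × 0.27035055 = 0.270351
Relative intensity = 0.270351 / 0.443262 × 100 = 61.0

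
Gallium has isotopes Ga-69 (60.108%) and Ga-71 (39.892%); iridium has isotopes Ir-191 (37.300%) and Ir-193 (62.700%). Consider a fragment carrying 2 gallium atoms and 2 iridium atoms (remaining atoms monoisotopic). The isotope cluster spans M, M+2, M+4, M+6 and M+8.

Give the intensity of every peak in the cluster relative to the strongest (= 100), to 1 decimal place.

12.9 : 60.7 : 100.0 : 67.7 : 16.1

Gallium pattern (n=2): 0.36129717 : 0.47956567 : 0.15913717
Iridium pattern (n=2): 0.139129 : 0.467742 : 0.393129
Convolve the two distributions (both contribute in 2-u steps):
  M: 0.36129717×0.139129 = 0.050267
  M+2: 0.36129717×0.467742 + 0.47956567×0.139129 = 0.235715
  M+4: 0.36129717×0.393129 + 0.47956567×0.467742 + 0.15913717×0.139129 = 0.388490
  M+6: 0.47956567×0.393129 + 0.15913717×0.467742 = 0.262966
  M+8: 0.15913717×0.393129 = 0.062561
Scale to base peak (0.388490) = 100: 12.9 : 60.7 : 100.0 : 67.7 : 16.1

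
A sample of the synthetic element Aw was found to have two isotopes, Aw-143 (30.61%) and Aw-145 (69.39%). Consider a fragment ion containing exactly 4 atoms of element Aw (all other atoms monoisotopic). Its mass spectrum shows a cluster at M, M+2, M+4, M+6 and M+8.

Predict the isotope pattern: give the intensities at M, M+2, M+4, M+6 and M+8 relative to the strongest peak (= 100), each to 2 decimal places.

2.15 : 19.46 : 66.17 : 100.00 : 56.67

Each Aw atom is independently Aw-143 (p = 0.3061) or Aw-145 (q = 0.6939); the cluster is the binomial expansion (p + q)^4.
P(M) = 0.3061^4 = 0.008779
P(M+2) = 4 × 0.3061^3 × 0.6939^1 = 0.079606
P(M+4) = 6 × 0.3061^2 × 0.6939^2 = 0.270690
P(M+6) = 4 × 0.3061^1 × 0.6939^3 = 0.409085
P(M+8) = 0.6939^4 = 0.231840
The M+6 peak is largest (0.409085); scaling to 100 gives 2.15 : 19.46 : 66.17 : 100.00 : 56.67.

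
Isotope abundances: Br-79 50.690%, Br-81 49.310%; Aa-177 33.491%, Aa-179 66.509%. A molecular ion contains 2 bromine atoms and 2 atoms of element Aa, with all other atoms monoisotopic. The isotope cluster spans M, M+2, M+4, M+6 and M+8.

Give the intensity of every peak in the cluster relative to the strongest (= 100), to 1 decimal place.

Bromine pattern (n=2): 0.25694761 : 0.49990478 : 0.24314761
Element Aa pattern (n=2): 0.11216471 : 0.44549058 : 0.44234471
Convolve the two distributions (both contribute in 2-u steps):
  M: 0.25694761×0.11216471 = 0.028820
  M+2: 0.25694761×0.44549058 + 0.49990478×0.11216471 = 0.170539
  M+4: 0.25694761×0.44234471 + 0.49990478×0.44549058 + 0.24314761×0.11216471 = 0.363635
  M+6: 0.49990478×0.44234471 + 0.24314761×0.44549058 = 0.329450
  M+8: 0.24314761×0.44234471 = 0.107555
Scale to base peak (0.363635) = 100: 7.9 : 46.9 : 100.0 : 90.6 : 29.6

7.9 : 46.9 : 100.0 : 90.6 : 29.6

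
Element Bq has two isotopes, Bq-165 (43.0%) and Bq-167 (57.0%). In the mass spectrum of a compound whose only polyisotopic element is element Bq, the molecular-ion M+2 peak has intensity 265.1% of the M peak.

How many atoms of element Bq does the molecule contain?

2

With n Bq atoms, P(M+2)/P(M) = C(n,1)·p^(n−1)q / p^n = n·q/p = n · 0.570/0.430.
n = 2.651 × 0.430/0.570 = 2.00 ≈ 2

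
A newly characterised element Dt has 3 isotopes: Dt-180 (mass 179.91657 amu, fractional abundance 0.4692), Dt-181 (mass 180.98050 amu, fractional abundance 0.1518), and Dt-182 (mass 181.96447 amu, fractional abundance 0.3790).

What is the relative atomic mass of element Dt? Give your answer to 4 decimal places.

Weight each isotope mass by its fractional abundance: 0.4692 × 179.91657 + 0.1518 × 180.98050 + 0.3790 × 181.96447
= 84.416855 + 27.472840 + 68.964534 = 180.854229 amu

180.8542 amu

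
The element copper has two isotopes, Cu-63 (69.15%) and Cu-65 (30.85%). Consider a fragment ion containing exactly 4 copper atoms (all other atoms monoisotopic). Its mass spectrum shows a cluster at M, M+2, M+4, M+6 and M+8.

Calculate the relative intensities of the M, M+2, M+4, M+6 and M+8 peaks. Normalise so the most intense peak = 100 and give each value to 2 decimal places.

The 4 Cu atoms are independent, so intensities follow the terms of (0.6915 + 0.3085)^4.
P(M) = 0.6915^4 = 0.228649
P(M+2) = 4 × 0.6915^3 × 0.3085^1 = 0.408030
P(M+4) = 6 × 0.6915^2 × 0.3085^2 = 0.273052
P(M+6) = 4 × 0.6915^1 × 0.3085^3 = 0.081212
P(M+8) = 0.3085^4 = 0.009058
The M+2 peak is largest (0.408030); scaling to 100 gives 56.04 : 100.00 : 66.92 : 19.90 : 2.22.

56.04 : 100.00 : 66.92 : 19.90 : 2.22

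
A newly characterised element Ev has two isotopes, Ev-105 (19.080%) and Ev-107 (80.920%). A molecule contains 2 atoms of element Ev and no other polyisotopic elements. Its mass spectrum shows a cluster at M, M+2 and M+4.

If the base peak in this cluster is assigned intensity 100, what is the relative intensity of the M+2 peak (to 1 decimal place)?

47.2

(0.19080 + 0.80920)^2 gives M 0.0364, M+2 0.3088, M+4 0.6548; the largest is M+4.
P(M+4) = C(2,2) × 0.19080^0 × 0.80920^2 = 1 × 1.0000 × 0.65480464 = 0.654805 (base)
P(M+2) = C(2,1) × 0.19080^1 × 0.80920^1 = 2 × 0.1908 × 0.8092 = 0.308791
Relative intensity = 0.308791 / 0.654805 × 100 = 47.2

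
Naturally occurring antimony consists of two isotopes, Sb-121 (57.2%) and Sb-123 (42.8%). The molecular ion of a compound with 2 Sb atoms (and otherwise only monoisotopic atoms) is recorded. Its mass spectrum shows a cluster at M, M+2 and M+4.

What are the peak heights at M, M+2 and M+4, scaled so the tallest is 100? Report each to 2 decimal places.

66.82 : 100.00 : 37.41

The 2 Sb atoms are independent, so intensities follow the terms of (0.572 + 0.428)^2.
P(M) = 0.572^2 = 0.327184
P(M+2) = 2 × 0.572^1 × 0.428^1 = 0.489632
P(M+4) = 0.428^2 = 0.183184
The M+2 peak is largest (0.489632); scaling to 100 gives 66.82 : 100.00 : 37.41.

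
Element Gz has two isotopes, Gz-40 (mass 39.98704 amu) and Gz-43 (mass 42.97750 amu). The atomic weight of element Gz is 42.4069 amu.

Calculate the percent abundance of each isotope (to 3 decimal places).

Writing the weighted mean with unknown fraction x of Gz-40:
39.98704·x + 42.97750·(1 − x) = 42.4069
(39.98704 − 42.97750)·x = 42.4069 − 42.97750
x = -0.57060 / -2.99046 = 0.19081 → 19.081% Gz-40, 80.919% Gz-43.

Gz-40: 19.081%, Gz-43: 80.919%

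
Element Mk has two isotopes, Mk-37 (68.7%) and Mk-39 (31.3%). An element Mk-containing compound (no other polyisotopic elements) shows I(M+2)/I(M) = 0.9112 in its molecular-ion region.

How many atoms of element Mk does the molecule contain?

With n Mk atoms, P(M+2)/P(M) = C(n,1)·p^(n−1)q / p^n = n·q/p = n · 0.313/0.687.
n = 0.9112 × 0.687/0.313 = 2.00 ≈ 2

2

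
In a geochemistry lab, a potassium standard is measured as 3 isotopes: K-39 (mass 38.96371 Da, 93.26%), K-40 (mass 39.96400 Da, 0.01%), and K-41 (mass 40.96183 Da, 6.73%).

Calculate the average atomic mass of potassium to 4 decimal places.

Average mass = Σ (abundance × isotope mass) = 0.9326 × 38.96371 + 0.0001 × 39.96400 + 0.0673 × 40.96183
= 36.337556 + 0.003996 + 2.756731 = 39.098283 Da

39.0983 Da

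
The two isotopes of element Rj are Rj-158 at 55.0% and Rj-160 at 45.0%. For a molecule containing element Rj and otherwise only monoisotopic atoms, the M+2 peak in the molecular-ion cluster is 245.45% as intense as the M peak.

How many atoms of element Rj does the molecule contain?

3

For n independent Rj atoms, I(M+2)/I(M) = n · (abundance Rj-160) / (abundance Rj-158) = n · 0.450/0.550.
n = 2.4545 × 0.550/0.450 = 3.00 ≈ 3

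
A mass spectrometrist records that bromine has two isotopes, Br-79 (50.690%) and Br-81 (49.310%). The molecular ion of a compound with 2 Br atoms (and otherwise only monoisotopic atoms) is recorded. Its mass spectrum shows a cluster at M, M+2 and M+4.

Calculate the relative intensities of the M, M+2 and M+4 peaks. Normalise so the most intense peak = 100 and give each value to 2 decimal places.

51.40 : 100.00 : 48.64

Expanding (0.50690 + 0.49310)^2:
P(M) = 0.50690^2 = 0.256948
P(M+2) = 2 × 0.50690^1 × 0.49310^1 = 0.499905
P(M+4) = 0.49310^2 = 0.243148
The M+2 peak is largest (0.499905); scaling to 100 gives 51.40 : 100.00 : 48.64.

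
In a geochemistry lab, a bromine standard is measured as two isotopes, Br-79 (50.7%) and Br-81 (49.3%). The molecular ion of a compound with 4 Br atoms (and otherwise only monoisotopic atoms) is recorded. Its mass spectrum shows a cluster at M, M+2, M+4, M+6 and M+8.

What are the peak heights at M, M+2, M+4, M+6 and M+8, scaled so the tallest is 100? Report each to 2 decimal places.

The 4 Br atoms are independent, so intensities follow the terms of (0.507 + 0.493)^4.
P(M) = 0.507^4 = 0.066074
P(M+2) = 4 × 0.507^3 × 0.493^1 = 0.256999
P(M+4) = 6 × 0.507^2 × 0.493^2 = 0.374853
P(M+6) = 4 × 0.507^1 × 0.493^3 = 0.243001
P(M+8) = 0.493^4 = 0.059073
The M+4 peak is largest (0.374853); scaling to 100 gives 17.63 : 68.56 : 100.00 : 64.83 : 15.76.

17.63 : 68.56 : 100.00 : 64.83 : 15.76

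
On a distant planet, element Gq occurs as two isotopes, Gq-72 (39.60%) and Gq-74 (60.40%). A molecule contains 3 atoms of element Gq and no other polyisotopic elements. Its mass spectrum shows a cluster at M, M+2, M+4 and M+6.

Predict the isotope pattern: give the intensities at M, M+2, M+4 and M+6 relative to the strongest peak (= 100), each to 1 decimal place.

Each Gq atom is independently Gq-72 (p = 0.3960) or Gq-74 (q = 0.6040); the cluster is the binomial expansion (p + q)^3.
P(M) = 0.3960^3 = 0.062099
P(M+2) = 3 × 0.3960^2 × 0.6040^1 = 0.284151
P(M+4) = 3 × 0.3960^1 × 0.6040^2 = 0.433401
P(M+6) = 0.6040^3 = 0.220349
The M+4 peak is largest (0.433401); scaling to 100 gives 14.3 : 65.6 : 100.0 : 50.8.

14.3 : 65.6 : 100.0 : 50.8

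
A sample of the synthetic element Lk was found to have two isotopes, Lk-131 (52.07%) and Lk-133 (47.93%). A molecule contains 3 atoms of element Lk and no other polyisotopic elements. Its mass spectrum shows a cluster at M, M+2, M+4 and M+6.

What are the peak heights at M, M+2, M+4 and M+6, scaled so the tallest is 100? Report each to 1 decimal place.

The 3 Lk atoms are independent, so intensities follow the terms of (0.5207 + 0.4793)^3.
P(M) = 0.5207^3 = 0.141177
P(M+2) = 3 × 0.5207^2 × 0.4793^1 = 0.389856
P(M+4) = 3 × 0.5207^1 × 0.4793^2 = 0.358859
P(M+6) = 0.4793^3 = 0.110109
The M+2 peak is largest (0.389856); scaling to 100 gives 36.2 : 100.0 : 92.0 : 28.2.

36.2 : 100.0 : 92.0 : 28.2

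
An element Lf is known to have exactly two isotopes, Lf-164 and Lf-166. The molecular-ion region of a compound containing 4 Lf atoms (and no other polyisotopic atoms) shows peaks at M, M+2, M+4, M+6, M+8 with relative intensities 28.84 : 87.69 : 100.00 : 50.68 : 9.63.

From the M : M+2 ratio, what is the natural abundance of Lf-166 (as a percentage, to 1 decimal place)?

If p is the fraction of Lf that is Lf-164, then I(M+2)/I(M) = [C(4,1)·p^3·(1−p)] / p^4 = 4·(1−p)/p = 87.69/28.84 = 3.0406
(1−p)/p = 3.0406/4 = 0.7601  ⇒  p = 1/(1 + 0.7601) = 0.5681
Lf-164: 56.8%, Lf-166: 43.2%.

43.2%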